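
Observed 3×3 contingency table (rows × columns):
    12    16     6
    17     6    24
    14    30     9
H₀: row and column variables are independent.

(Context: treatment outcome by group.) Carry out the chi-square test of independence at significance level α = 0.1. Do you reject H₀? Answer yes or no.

reject H₀: yes

Row totals [34, 47, 53], col totals [43, 52, 39], n=134
χ² = (12−10.91)²/10.91 + (16−13.19)²/13.19 + (6−9.90)²/9.90 + (17−15.08)²/15.08 + (6−18.24)²/18.24 + (24−13.68)²/13.68 + (14−17.01)²/17.01 + (30−20.57)²/20.57 + (9−15.43)²/15.43 = 26.0172
df = 4
p-value (upper-tail) = 0.00003
At α=0.1: p < α → reject H₀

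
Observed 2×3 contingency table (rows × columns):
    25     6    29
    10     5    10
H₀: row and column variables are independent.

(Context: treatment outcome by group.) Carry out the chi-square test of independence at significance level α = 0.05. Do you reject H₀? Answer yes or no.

reject H₀: no

Row totals [60, 25], col totals [35, 11, 39], n=85
χ² = (25−24.71)²/24.71 + (6−7.76)²/7.76 + (29−27.53)²/27.53 + (10−10.29)²/10.29 + (5−3.24)²/3.24 + (10−11.47)²/11.47 = 1.6426
df = 2
p-value (upper-tail) = 0.43985
At α=0.05: p ≥ α → fail to reject H₀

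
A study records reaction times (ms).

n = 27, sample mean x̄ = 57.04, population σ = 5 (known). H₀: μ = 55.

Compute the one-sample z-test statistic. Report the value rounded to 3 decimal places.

SE = σ/√n = 5/√27 = 0.9623
z = (x̄−μ₀)/SE = (57.04−55)/0.9623 = 2.1200

test statistic = 2.120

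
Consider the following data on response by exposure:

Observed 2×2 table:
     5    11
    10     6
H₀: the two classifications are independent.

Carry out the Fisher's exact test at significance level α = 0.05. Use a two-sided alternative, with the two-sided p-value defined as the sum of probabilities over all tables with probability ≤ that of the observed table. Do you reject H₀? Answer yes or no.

Margins: r₁=16, r₂=16, c₁=15, c₂=17, n=32
p_obs = C(16,5)·C(16,10)/C(32,15); sum pmf over tables with pmf ≤ p_obs
p-value (two-sided) = 0.15561
At α=0.05: p ≥ α → fail to reject H₀

reject H₀: no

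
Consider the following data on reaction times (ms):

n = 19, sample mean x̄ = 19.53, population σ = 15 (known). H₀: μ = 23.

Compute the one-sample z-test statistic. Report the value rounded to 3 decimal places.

test statistic = -1.008

SE = σ/√n = 15/√19 = 3.4412
z = (x̄−μ₀)/SE = (19.53−23)/3.4412 = -1.0084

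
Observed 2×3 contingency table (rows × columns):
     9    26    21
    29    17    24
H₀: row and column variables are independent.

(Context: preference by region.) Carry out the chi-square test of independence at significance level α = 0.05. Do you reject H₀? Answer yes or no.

reject H₀: yes

Row totals [56, 70], col totals [38, 43, 45], n=126
χ² = (9−16.89)²/16.89 + (26−19.11)²/19.11 + (21−20.00)²/20.00 + (29−21.11)²/21.11 + (17−23.89)²/23.89 + (24−25.00)²/25.00 = 11.1927
df = 2
p-value (upper-tail) = 0.00371
At α=0.05: p < α → reject H₀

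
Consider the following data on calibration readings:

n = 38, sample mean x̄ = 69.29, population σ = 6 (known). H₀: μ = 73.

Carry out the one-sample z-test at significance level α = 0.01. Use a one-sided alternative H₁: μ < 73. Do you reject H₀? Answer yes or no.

SE = σ/√n = 6/√38 = 0.9733
z = (x̄−μ₀)/SE = (69.29−73)/0.9733 = -3.8117
p-value (one-sided, H₁ less) = 0.00007
At α=0.01: p < α → reject H₀

reject H₀: yes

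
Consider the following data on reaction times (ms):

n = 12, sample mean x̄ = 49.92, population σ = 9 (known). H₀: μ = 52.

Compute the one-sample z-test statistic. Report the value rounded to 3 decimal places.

SE = σ/√n = 9/√12 = 2.5981
z = (x̄−μ₀)/SE = (49.92−52)/2.5981 = -0.8006

test statistic = -0.801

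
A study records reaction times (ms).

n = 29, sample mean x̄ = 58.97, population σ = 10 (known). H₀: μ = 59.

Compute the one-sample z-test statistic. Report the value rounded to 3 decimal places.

SE = σ/√n = 10/√29 = 1.8570
z = (x̄−μ₀)/SE = (58.97−59)/1.8570 = -0.0162

test statistic = -0.016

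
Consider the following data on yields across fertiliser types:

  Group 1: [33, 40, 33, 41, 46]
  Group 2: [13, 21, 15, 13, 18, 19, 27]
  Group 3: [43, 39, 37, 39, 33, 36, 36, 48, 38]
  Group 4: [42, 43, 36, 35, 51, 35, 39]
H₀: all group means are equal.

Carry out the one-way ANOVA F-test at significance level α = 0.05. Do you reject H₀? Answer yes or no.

reject H₀: yes

Group means [38.60, 18.00, 38.78, 40.14], grand mean 33.893
SSB = Σnᵢ(x̄ᵢ−x̄)² = 2367.066; SSW = ΣΣ(x−x̄ᵢ)² = 631.613
MSB = 2367.066/3 = 789.0220; MSW = 631.613/24 = 26.3172
F = MSB/MSW = 29.9812
df = (3, 24)
p-value (upper-tail) = 0.00000
At α=0.05: p < α → reject H₀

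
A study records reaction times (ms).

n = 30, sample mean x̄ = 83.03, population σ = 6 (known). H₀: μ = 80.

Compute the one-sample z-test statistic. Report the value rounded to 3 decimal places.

SE = σ/√n = 6/√30 = 1.0954
z = (x̄−μ₀)/SE = (83.03−80)/1.0954 = 2.7660

test statistic = 2.766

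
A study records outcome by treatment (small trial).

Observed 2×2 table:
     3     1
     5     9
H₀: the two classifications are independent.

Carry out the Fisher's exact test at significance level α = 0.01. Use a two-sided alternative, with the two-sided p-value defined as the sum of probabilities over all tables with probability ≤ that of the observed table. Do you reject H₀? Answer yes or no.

reject H₀: no

Margins: r₁=4, r₂=14, c₁=8, c₂=10, n=18
p_obs = C(4,3)·C(14,5)/C(18,8); sum pmf over tables with pmf ≤ p_obs
p-value (two-sided) = 0.27451
At α=0.01: p ≥ α → fail to reject H₀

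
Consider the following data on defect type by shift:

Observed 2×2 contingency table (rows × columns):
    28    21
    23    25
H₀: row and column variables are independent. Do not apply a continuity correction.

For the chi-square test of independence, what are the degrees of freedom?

degrees of freedom = 1

df = (r−1)(c−1) = (2−1)·(2−1) = 1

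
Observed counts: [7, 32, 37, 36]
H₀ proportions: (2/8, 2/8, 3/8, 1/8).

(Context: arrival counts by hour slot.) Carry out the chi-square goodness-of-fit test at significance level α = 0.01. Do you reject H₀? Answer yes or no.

reject H₀: yes

n = 112; E_i = n·p_i = [28.00, 28.00, 42.00, 14.00]
χ² = (7−28.00)²/28.00 + (32−28.00)²/28.00 + (37−42.00)²/42.00 + (36−14.00)²/14.00 = 51.4881
df = 3
p-value (upper-tail) = 0.00000
At α=0.01: p < α → reject H₀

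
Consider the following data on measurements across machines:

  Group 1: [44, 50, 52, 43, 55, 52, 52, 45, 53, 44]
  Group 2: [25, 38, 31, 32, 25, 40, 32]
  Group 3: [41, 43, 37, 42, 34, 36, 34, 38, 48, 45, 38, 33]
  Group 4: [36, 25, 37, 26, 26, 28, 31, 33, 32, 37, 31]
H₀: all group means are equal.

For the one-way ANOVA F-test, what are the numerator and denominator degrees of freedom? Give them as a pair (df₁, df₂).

k = 4 groups, N = 40 total
df = (k−1, N−k) = (4−1, 40−4) = (3, 36)

degrees of freedom = [3, 36]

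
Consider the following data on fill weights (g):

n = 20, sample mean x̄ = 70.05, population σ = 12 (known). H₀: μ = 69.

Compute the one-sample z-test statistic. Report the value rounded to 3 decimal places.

test statistic = 0.391

SE = σ/√n = 12/√20 = 2.6833
z = (x̄−μ₀)/SE = (70.05−69)/2.6833 = 0.3913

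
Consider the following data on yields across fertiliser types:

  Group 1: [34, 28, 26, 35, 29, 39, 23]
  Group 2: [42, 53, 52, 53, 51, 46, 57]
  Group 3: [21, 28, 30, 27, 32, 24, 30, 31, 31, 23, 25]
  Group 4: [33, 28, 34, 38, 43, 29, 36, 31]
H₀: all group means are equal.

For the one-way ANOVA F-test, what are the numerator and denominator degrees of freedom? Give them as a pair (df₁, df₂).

degrees of freedom = [3, 29]

k = 4 groups, N = 33 total
df = (k−1, N−k) = (4−1, 33−4) = (3, 29)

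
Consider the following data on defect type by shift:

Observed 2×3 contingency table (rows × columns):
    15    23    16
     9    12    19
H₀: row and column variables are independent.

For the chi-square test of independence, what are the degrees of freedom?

degrees of freedom = 2

df = (r−1)(c−1) = (2−1)·(3−1) = 2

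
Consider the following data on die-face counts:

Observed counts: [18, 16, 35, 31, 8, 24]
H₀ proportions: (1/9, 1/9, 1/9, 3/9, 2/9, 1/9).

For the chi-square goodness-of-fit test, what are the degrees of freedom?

df = k − 1 = 6 − 1 = 5

degrees of freedom = 5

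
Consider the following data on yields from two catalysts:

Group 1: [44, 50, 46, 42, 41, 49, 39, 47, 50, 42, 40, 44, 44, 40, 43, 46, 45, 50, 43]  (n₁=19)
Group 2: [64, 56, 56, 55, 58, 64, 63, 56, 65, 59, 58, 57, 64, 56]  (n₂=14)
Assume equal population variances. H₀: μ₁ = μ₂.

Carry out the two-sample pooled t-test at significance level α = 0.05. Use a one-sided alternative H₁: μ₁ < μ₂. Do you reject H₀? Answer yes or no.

x̄₁=44.474, s₁=3.518, n₁=19
x̄₂=59.357, s₂=3.754, n₂=14
s_p² = [18·3.518² + 13·3.754²]/31 = 13.0952
SE = √(s_p²·(1/19+1/14)) = 1.2746
t = (44.474−59.357)/1.2746 = -11.6770
df = 31
p-value (one-sided, H₁ less) = 0.00000
At α=0.05: p < α → reject H₀

reject H₀: yes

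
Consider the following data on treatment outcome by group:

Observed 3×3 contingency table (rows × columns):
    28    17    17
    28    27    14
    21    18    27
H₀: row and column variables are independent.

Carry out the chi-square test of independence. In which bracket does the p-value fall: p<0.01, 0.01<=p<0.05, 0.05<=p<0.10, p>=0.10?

Row totals [62, 69, 66], col totals [77, 62, 58], n=197
χ² = (28−24.23)²/24.23 + (17−19.51)²/19.51 + (17−18.25)²/18.25 + (28−26.97)²/26.97 + (27−21.72)²/21.72 + (14−20.31)²/20.31 + (21−25.80)²/25.80 + (18−20.77)²/20.77 + (27−19.43)²/19.43 = 8.4930
df = 4
p-value (upper-tail) = 0.07510
→ bracket: 0.05<=p<0.10

p-value bracket: 0.05<=p<0.10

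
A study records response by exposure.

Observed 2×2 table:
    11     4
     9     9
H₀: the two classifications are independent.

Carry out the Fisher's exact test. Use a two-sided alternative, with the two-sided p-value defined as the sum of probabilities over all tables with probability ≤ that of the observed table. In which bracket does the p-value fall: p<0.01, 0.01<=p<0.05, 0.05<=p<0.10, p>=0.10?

p-value bracket: p>=0.10

Margins: r₁=15, r₂=18, c₁=20, c₂=13, n=33
p_obs = C(15,11)·C(18,9)/C(33,20); sum pmf over tables with pmf ≤ p_obs
p-value (two-sided) = 0.28442
→ bracket: p>=0.10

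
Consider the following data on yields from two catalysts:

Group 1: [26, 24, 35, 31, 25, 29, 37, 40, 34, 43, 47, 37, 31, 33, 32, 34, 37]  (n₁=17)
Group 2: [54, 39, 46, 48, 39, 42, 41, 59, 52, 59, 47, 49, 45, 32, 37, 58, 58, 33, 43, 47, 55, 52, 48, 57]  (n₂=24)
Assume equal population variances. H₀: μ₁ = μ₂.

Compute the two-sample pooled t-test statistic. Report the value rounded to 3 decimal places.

test statistic = -5.837

x̄₁=33.824, s₁=6.157, n₁=17
x̄₂=47.500, s₂=8.140, n₂=24
s_p² = [16·6.157² + 23·8.140²]/39 = 54.6275
SE = √(s_p²·(1/17+1/24)) = 2.3430
t = (33.824−47.500)/2.3430 = -5.8372
df = 39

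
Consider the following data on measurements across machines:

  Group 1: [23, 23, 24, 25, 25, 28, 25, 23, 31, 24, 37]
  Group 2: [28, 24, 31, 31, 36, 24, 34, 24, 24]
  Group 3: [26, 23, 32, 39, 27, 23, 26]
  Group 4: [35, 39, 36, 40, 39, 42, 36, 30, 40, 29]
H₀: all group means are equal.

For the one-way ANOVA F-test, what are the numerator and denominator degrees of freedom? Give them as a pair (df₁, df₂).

k = 4 groups, N = 37 total
df = (k−1, N−k) = (4−1, 37−4) = (3, 33)

degrees of freedom = [3, 33]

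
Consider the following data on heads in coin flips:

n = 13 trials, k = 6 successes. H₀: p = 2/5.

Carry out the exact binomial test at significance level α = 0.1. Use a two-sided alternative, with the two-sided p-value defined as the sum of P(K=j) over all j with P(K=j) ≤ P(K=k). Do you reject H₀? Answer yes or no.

reject H₀: no

Exact binomial: n=13, k=6, p₀=2/5=0.4000
P(X=j) = C(n,j)·p₀^j·(1−p₀)^(n−j); p = Σ P(X=j) over j with P(X=j) ≤ P(X=6)
p-value (two-sided) = 0.77865
At α=0.1: p ≥ α → fail to reject H₀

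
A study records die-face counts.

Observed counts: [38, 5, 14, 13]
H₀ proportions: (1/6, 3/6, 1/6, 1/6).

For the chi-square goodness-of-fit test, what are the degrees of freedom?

degrees of freedom = 3

df = k − 1 = 4 − 1 = 3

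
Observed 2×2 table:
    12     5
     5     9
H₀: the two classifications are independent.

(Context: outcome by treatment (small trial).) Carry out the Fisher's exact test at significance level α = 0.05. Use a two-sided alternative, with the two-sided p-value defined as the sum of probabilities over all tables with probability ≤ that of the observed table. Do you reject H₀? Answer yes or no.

Margins: r₁=17, r₂=14, c₁=17, c₂=14, n=31
p_obs = C(17,12)·C(14,5)/C(31,17); sum pmf over tables with pmf ≤ p_obs
p-value (two-sided) = 0.07592
At α=0.05: p ≥ α → fail to reject H₀

reject H₀: no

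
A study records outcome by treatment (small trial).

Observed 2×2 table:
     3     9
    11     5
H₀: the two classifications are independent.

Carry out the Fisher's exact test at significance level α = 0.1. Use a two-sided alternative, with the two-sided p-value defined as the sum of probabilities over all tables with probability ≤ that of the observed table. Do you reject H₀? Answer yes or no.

Margins: r₁=12, r₂=16, c₁=14, c₂=14, n=28
p_obs = C(12,3)·C(16,11)/C(28,14); sum pmf over tables with pmf ≤ p_obs
p-value (two-sided) = 0.05424
At α=0.1: p < α → reject H₀

reject H₀: yes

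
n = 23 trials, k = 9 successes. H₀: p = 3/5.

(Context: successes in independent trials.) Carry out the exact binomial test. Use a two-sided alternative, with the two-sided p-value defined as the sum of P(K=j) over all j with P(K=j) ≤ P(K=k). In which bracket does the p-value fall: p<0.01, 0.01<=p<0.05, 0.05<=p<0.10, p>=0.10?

p-value bracket: 0.05<=p<0.10

Exact binomial: n=23, k=9, p₀=3/5=0.6000
P(X=j) = C(n,j)·p₀^j·(1−p₀)^(n−j); p = Σ P(X=j) over j with P(X=j) ≤ P(X=9)
p-value (two-sided) = 0.05390
→ bracket: 0.05<=p<0.10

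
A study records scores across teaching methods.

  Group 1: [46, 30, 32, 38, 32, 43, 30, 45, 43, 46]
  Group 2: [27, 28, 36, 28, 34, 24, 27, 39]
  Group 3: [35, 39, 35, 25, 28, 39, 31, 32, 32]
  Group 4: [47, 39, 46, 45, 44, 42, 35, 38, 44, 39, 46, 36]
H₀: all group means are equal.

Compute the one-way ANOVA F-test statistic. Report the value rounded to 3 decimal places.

Group means [38.50, 30.38, 32.89, 41.75], grand mean 36.538
SSB = Σnᵢ(x̄ᵢ−x̄)² = 788.178; SSW = ΣΣ(x−x̄ᵢ)² = 985.514
MSB = 788.178/3 = 262.7261; MSW = 985.514/35 = 28.1575
F = MSB/MSW = 9.3306
df = (3, 35)

test statistic = 9.331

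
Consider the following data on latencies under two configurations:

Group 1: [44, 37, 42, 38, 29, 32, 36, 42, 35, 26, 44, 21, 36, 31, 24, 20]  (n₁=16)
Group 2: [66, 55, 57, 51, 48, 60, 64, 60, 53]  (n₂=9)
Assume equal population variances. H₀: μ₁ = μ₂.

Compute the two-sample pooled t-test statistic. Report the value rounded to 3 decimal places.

test statistic = -7.789

x̄₁=33.562, s₁=7.857, n₁=16
x̄₂=57.111, s₂=5.968, n₂=9
s_p² = [15·7.857² + 8·5.968²]/23 = 52.6446
SE = √(s_p²·(1/16+1/9)) = 3.0232
t = (33.562−57.111)/3.0232 = -7.7893
df = 23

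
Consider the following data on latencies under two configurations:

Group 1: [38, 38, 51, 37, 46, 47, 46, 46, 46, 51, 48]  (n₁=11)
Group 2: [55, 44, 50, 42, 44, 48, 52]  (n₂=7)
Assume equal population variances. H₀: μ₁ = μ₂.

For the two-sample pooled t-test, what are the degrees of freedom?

degrees of freedom = 16

df = n₁ + n₂ − 2 = 11 + 7 − 2 = 16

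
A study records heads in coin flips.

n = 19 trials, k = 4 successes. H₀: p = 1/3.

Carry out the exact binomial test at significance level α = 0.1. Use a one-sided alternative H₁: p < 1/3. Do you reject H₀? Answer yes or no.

Exact binomial: n=19, k=4, p₀=1/3=0.3333
P(X≤4) from Σ C(n,i)·p₀^i·(1−p₀)^(n−i)
p-value (one-sided, H₁ less) = 0.18794
At α=0.1: p ≥ α → fail to reject H₀

reject H₀: no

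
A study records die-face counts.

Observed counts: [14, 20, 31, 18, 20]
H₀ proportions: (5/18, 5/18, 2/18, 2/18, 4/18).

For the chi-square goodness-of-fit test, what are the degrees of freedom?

degrees of freedom = 4

df = k − 1 = 5 − 1 = 4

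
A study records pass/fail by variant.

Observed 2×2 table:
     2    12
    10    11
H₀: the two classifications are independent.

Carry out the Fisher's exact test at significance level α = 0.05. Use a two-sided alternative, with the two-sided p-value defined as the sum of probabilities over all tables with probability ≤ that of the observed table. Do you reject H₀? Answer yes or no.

Margins: r₁=14, r₂=21, c₁=12, c₂=23, n=35
p_obs = C(14,2)·C(21,10)/C(35,12); sum pmf over tables with pmf ≤ p_obs
p-value (two-sided) = 0.06973
At α=0.05: p ≥ α → fail to reject H₀

reject H₀: no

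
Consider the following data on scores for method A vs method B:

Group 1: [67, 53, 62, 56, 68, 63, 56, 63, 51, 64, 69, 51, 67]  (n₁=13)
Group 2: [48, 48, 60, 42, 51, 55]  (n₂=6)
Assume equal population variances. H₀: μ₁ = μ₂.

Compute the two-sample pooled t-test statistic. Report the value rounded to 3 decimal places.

x̄₁=60.769, s₁=6.559, n₁=13
x̄₂=50.667, s₂=6.250, n₂=6
s_p² = [12·6.559² + 5·6.250²]/17 = 41.8612
SE = √(s_p²·(1/13+1/6)) = 3.1933
t = (60.769−50.667)/3.1933 = 3.1637
df = 17

test statistic = 3.164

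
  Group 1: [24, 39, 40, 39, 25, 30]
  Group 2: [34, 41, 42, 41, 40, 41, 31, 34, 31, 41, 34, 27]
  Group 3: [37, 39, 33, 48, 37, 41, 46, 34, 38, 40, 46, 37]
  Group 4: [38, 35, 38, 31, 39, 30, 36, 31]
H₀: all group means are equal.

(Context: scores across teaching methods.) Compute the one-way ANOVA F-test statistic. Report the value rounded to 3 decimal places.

Group means [32.83, 36.42, 39.67, 34.75], grand mean 36.526
SSB = Σnᵢ(x̄ᵢ−x̄)² = 225.557; SSW = ΣΣ(x−x̄ᵢ)² = 911.917
MSB = 225.557/3 = 75.1857; MSW = 911.917/34 = 26.8211
F = MSB/MSW = 2.8032
df = (3, 34)

test statistic = 2.803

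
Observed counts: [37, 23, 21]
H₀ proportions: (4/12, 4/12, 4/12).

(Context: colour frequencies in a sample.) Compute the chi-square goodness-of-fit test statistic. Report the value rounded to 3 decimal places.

test statistic = 5.630

n = 81; E_i = n·p_i = [27.00, 27.00, 27.00]
χ² = (37−27.00)²/27.00 + (23−27.00)²/27.00 + (21−27.00)²/27.00 = 5.6296
df = 2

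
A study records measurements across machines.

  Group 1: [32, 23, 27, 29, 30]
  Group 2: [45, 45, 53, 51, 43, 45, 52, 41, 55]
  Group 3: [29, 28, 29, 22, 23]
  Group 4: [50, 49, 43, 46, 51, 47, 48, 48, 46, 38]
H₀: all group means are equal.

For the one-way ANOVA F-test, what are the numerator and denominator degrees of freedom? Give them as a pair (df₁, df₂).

k = 4 groups, N = 29 total
df = (k−1, N−k) = (4−1, 29−4) = (3, 25)

degrees of freedom = [3, 25]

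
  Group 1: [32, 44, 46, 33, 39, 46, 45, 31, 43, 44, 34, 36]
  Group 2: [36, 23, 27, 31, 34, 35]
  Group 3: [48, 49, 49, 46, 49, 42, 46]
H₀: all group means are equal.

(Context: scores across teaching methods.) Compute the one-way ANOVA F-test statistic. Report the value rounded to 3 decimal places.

test statistic = 16.519

Group means [39.42, 31.00, 47.00], grand mean 39.520
SSB = Σnᵢ(x̄ᵢ−x̄)² = 827.323; SSW = ΣΣ(x−x̄ᵢ)² = 550.917
MSB = 827.323/2 = 413.6617; MSW = 550.917/22 = 25.0417
F = MSB/MSW = 16.5189
df = (2, 22)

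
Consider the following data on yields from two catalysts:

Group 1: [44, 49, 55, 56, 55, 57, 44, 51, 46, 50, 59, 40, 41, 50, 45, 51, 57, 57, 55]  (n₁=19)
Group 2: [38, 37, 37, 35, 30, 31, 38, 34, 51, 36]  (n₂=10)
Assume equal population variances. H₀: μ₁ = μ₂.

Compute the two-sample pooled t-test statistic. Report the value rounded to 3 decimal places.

test statistic = 6.094

x̄₁=50.632, s₁=5.909, n₁=19
x̄₂=36.700, s₂=5.736, n₂=10
s_p² = [18·5.909² + 9·5.736²]/27 = 34.2415
SE = √(s_p²·(1/19+1/10)) = 2.2861
t = (50.632−36.700)/2.2861 = 6.0940
df = 27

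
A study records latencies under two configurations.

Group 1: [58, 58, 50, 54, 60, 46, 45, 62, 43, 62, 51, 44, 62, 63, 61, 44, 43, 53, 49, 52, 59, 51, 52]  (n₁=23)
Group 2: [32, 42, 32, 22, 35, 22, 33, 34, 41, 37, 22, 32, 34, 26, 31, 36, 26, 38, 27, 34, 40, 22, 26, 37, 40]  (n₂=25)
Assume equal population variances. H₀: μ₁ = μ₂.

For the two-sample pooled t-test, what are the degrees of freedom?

degrees of freedom = 46

df = n₁ + n₂ − 2 = 23 + 25 − 2 = 46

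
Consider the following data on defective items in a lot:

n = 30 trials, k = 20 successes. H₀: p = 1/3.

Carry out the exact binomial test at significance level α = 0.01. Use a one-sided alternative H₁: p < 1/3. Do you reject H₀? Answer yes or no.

reject H₀: no

Exact binomial: n=30, k=20, p₀=1/3=0.3333
P(X≤20) from Σ C(n,i)·p₀^i·(1−p₀)^(n−i)
p-value (one-sided, H₁ less) = 0.99996
At α=0.01: p ≥ α → fail to reject H₀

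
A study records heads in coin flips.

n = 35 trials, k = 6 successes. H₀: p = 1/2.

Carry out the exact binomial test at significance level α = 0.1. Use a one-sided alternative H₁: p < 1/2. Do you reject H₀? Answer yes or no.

reject H₀: yes

Exact binomial: n=35, k=6, p₀=1/2=0.5000
P(X≤6) from Σ C(n,i)·p₀^i·(1−p₀)^(n−i)
p-value (one-sided, H₁ less) = 0.00006
At α=0.1: p < α → reject H₀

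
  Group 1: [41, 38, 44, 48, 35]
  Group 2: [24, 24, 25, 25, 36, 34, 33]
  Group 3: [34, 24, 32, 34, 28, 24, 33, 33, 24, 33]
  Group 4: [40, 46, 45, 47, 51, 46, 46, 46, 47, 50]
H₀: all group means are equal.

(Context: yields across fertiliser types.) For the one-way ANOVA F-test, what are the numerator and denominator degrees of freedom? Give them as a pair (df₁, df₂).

k = 4 groups, N = 32 total
df = (k−1, N−k) = (4−1, 32−4) = (3, 28)

degrees of freedom = [3, 28]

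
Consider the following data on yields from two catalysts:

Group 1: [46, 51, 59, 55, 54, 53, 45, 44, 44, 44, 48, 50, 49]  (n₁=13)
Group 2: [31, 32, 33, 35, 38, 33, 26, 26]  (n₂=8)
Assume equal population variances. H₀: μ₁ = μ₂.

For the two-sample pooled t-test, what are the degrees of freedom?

df = n₁ + n₂ − 2 = 13 + 8 − 2 = 19

degrees of freedom = 19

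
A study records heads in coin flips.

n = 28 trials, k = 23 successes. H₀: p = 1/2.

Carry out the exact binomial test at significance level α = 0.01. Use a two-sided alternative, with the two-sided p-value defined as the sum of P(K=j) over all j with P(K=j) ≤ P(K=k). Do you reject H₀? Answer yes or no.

Exact binomial: n=28, k=23, p₀=1/2=0.5000
P(X=j) = C(n,j)·p₀^j·(1−p₀)^(n−j); p = Σ P(X=j) over j with P(X=j) ≤ P(X=23)
p-value (two-sided) = 0.00091
At α=0.01: p < α → reject H₀

reject H₀: yes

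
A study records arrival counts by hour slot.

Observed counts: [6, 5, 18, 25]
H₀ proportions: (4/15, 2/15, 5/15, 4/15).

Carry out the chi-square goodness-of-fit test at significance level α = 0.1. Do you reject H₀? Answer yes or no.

n = 54; E_i = n·p_i = [14.40, 7.20, 18.00, 14.40]
χ² = (6−14.40)²/14.40 + (5−7.20)²/7.20 + (18−18.00)²/18.00 + (25−14.40)²/14.40 = 13.3750
df = 3
p-value (upper-tail) = 0.00389
At α=0.1: p < α → reject H₀

reject H₀: yes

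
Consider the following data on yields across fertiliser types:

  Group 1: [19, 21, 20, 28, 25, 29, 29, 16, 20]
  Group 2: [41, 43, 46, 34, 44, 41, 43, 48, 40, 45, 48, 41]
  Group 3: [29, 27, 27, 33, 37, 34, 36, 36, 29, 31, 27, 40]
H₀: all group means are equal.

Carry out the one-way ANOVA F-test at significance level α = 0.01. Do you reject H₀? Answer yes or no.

reject H₀: yes

Group means [23.00, 42.83, 32.17], grand mean 33.545
SSB = Σnᵢ(x̄ᵢ−x̄)² = 2058.848; SSW = ΣΣ(x−x̄ᵢ)² = 573.333
MSB = 2058.848/2 = 1029.4242; MSW = 573.333/30 = 19.1111
F = MSB/MSW = 53.8652
df = (2, 30)
p-value (upper-tail) = 0.00000
At α=0.01: p < α → reject H₀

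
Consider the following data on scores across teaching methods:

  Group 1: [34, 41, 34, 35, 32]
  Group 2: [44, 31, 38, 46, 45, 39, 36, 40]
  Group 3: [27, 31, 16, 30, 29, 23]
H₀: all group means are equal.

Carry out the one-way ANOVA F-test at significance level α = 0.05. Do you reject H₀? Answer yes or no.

Group means [35.20, 39.88, 26.00], grand mean 34.263
SSB = Σnᵢ(x̄ᵢ−x̄)² = 666.009; SSW = ΣΣ(x−x̄ᵢ)² = 385.675
MSB = 666.009/2 = 333.0046; MSW = 385.675/16 = 24.1047
F = MSB/MSW = 13.8149
df = (2, 16)
p-value (upper-tail) = 0.00033
At α=0.05: p < α → reject H₀

reject H₀: yes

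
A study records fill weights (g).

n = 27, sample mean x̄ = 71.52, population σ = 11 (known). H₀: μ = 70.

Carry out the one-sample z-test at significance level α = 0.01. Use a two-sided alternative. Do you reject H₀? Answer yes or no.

SE = σ/√n = 11/√27 = 2.1170
z = (x̄−μ₀)/SE = (71.52−70)/2.1170 = 0.7180
p-value (two-sided) = 0.47275
At α=0.01: p ≥ α → fail to reject H₀

reject H₀: no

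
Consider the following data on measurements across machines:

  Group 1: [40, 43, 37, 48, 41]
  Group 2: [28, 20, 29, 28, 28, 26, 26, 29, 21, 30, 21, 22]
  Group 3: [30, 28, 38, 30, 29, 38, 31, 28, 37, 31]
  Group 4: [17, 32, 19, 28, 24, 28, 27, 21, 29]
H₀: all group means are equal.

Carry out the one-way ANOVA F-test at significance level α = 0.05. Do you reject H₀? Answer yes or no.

reject H₀: yes

Group means [41.80, 25.67, 32.00, 25.00], grand mean 29.500
SSB = Σnᵢ(x̄ᵢ−x̄)² = 1177.533; SSW = ΣΣ(x−x̄ᵢ)² = 565.467
MSB = 1177.533/3 = 392.5111; MSW = 565.467/32 = 17.6708
F = MSB/MSW = 22.2124
df = (3, 32)
p-value (upper-tail) = 0.00000
At α=0.05: p < α → reject H₀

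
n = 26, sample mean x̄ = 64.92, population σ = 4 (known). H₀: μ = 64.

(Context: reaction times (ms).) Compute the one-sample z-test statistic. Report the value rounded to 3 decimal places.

test statistic = 1.173

SE = σ/√n = 4/√26 = 0.7845
z = (x̄−μ₀)/SE = (64.92−64)/0.7845 = 1.1728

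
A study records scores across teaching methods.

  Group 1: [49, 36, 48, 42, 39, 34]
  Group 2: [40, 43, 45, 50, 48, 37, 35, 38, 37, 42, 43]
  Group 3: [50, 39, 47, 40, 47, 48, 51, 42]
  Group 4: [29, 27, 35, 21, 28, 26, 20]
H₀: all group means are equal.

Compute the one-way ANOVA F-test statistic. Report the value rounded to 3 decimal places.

Group means [41.33, 41.64, 45.50, 26.57], grand mean 39.250
SSB = Σnᵢ(x̄ᵢ−x̄)² = 1526.407; SSW = ΣΣ(x−x̄ᵢ)² = 719.593
MSB = 1526.407/3 = 508.8023; MSW = 719.593/28 = 25.6998
F = MSB/MSW = 19.7979
df = (3, 28)

test statistic = 19.798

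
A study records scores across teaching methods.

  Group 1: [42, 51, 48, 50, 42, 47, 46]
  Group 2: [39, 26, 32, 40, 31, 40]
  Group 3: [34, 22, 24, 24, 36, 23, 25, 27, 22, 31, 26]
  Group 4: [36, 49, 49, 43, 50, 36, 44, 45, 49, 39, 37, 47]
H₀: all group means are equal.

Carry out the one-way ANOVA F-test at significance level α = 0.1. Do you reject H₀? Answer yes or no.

reject H₀: yes

Group means [46.57, 34.67, 26.73, 43.67], grand mean 37.556
SSB = Σnᵢ(x̄ᵢ−x̄)² = 2356.993; SSW = ΣΣ(x−x̄ᵢ)² = 803.896
MSB = 2356.993/3 = 785.6643; MSW = 803.896/32 = 25.1218
F = MSB/MSW = 31.2743
df = (3, 32)
p-value (upper-tail) = 0.00000
At α=0.1: p < α → reject H₀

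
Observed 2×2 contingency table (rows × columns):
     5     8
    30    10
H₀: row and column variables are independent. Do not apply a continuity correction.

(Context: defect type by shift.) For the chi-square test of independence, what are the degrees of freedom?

df = (r−1)(c−1) = (2−1)·(2−1) = 1

degrees of freedom = 1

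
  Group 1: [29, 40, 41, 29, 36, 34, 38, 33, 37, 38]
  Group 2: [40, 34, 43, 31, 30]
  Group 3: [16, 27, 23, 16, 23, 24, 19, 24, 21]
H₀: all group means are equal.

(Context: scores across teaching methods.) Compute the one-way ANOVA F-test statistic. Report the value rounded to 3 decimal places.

test statistic = 29.170

Group means [35.50, 35.60, 21.44], grand mean 30.250
SSB = Σnᵢ(x̄ᵢ−x̄)² = 1116.578; SSW = ΣΣ(x−x̄ᵢ)² = 401.922
MSB = 1116.578/2 = 558.2889; MSW = 401.922/21 = 19.1392
F = MSB/MSW = 29.1700
df = (2, 21)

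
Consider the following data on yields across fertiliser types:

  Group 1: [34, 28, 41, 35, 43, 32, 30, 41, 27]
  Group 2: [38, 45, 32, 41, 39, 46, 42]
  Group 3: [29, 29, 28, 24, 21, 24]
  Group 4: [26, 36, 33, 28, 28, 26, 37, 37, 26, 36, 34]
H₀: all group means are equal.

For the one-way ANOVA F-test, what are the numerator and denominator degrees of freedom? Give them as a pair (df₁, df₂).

k = 4 groups, N = 33 total
df = (k−1, N−k) = (4−1, 33−4) = (3, 29)

degrees of freedom = [3, 29]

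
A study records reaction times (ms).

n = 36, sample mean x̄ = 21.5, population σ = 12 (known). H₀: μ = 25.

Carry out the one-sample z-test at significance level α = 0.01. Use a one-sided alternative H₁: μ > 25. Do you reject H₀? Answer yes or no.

SE = σ/√n = 12/√36 = 2.0000
z = (x̄−μ₀)/SE = (21.5−25)/2.0000 = -1.7500
p-value (one-sided, H₁ greater) = 0.95994
At α=0.01: p ≥ α → fail to reject H₀

reject H₀: no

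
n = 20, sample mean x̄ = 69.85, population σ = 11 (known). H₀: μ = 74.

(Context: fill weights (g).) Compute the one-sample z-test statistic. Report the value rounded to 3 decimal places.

SE = σ/√n = 11/√20 = 2.4597
z = (x̄−μ₀)/SE = (69.85−74)/2.4597 = -1.6872

test statistic = -1.687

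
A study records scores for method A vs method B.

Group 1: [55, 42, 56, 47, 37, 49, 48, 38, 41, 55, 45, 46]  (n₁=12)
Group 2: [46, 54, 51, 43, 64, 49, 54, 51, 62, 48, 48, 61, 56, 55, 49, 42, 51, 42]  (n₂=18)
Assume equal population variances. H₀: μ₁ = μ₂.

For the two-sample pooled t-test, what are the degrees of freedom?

degrees of freedom = 28

df = n₁ + n₂ − 2 = 12 + 18 − 2 = 28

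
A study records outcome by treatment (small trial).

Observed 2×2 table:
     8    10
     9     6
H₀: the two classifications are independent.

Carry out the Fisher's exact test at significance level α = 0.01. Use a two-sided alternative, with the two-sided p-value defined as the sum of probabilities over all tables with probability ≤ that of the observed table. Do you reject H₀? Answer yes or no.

Margins: r₁=18, r₂=15, c₁=17, c₂=16, n=33
p_obs = C(18,8)·C(15,9)/C(33,17); sum pmf over tables with pmf ≤ p_obs
p-value (two-sided) = 0.49053
At α=0.01: p ≥ α → fail to reject H₀

reject H₀: no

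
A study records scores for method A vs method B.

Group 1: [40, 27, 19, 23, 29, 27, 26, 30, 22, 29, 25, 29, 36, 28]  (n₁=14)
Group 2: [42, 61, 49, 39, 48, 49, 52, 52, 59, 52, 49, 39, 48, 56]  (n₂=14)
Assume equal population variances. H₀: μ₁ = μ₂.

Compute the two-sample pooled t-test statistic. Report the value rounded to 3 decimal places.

test statistic = -9.602

x̄₁=27.857, s₁=5.347, n₁=14
x̄₂=49.643, s₂=6.594, n₂=14
s_p² = [13·5.347² + 13·6.594²]/26 = 36.0357
SE = √(s_p²·(1/14+1/14)) = 2.2689
t = (27.857−49.643)/2.2689 = -9.6018
df = 26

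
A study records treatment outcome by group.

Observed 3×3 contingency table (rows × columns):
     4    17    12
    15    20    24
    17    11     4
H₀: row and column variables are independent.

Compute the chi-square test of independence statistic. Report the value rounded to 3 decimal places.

Row totals [33, 59, 32], col totals [36, 48, 40], n=124
χ² = (4−9.58)²/9.58 + (17−12.77)²/12.77 + (12−10.65)²/10.65 + (15−17.13)²/17.13 + (20−22.84)²/22.84 + (24−19.03)²/19.03 + (17−9.29)²/9.29 + (11−12.39)²/12.39 + (4−10.32)²/10.32 = 17.1610
df = 4

test statistic = 17.161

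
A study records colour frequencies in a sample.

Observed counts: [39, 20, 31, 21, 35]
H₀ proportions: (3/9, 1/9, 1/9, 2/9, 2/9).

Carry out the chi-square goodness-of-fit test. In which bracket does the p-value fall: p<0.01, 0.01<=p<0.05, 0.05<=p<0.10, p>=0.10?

p-value bracket: p<0.01

n = 146; E_i = n·p_i = [48.67, 16.22, 16.22, 32.44, 32.44]
χ² = (39−48.67)²/48.67 + (20−16.22)²/16.22 + (31−16.22)²/16.22 + (21−32.44)²/32.44 + (35−32.44)²/32.44 = 20.5000
df = 4
p-value (upper-tail) = 0.00040
→ bracket: p<0.01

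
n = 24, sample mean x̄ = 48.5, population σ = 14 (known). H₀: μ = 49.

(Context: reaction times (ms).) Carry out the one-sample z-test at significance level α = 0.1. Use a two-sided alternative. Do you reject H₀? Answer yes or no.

SE = σ/√n = 14/√24 = 2.8577
z = (x̄−μ₀)/SE = (48.5−49)/2.8577 = -0.1750
p-value (two-sided) = 0.86111
At α=0.1: p ≥ α → fail to reject H₀

reject H₀: no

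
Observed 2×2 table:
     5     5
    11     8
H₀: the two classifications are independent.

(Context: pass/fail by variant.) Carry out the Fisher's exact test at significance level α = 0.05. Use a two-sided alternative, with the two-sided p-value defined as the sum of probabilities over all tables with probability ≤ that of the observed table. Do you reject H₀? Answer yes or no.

reject H₀: no

Margins: r₁=10, r₂=19, c₁=16, c₂=13, n=29
p_obs = C(10,5)·C(19,11)/C(29,16); sum pmf over tables with pmf ≤ p_obs
p-value (two-sided) = 0.71414
At α=0.05: p ≥ α → fail to reject H₀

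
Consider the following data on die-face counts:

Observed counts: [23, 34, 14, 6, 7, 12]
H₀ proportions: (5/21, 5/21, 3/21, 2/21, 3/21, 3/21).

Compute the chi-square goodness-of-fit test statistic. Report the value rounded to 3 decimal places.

test statistic = 10.021

n = 96; E_i = n·p_i = [22.86, 22.86, 13.71, 9.14, 13.71, 13.71]
χ² = (23−22.86)²/22.86 + (34−22.86)²/22.86 + (14−13.71)²/13.71 + (6−9.14)²/9.14 + (7−13.71)²/13.71 + (12−13.71)²/13.71 = 10.0208
df = 5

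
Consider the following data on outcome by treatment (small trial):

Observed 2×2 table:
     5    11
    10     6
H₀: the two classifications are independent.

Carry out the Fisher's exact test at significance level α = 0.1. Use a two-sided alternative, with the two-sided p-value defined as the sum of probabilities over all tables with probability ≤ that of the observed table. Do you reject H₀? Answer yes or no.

reject H₀: no

Margins: r₁=16, r₂=16, c₁=15, c₂=17, n=32
p_obs = C(16,5)·C(16,10)/C(32,15); sum pmf over tables with pmf ≤ p_obs
p-value (two-sided) = 0.15561
At α=0.1: p ≥ α → fail to reject H₀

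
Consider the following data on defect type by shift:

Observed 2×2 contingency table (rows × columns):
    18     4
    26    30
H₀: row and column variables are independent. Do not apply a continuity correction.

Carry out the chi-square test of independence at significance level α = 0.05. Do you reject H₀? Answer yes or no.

Row totals [22, 56], col totals [44, 34], n=78
χ² = (18−12.41)²/12.41 + (4−9.59)²/9.59 + (26−31.59)²/31.59 + (30−24.41)²/24.41 = 8.0450
df = 1
p-value (upper-tail) = 0.00456
At α=0.05: p < α → reject H₀

reject H₀: yes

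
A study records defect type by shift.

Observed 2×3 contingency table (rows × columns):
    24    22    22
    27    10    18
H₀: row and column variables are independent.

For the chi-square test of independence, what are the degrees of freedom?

df = (r−1)(c−1) = (2−1)·(3−1) = 2

degrees of freedom = 2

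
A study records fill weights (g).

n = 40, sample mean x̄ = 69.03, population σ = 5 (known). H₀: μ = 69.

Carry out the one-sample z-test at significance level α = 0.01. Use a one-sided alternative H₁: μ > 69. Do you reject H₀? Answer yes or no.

reject H₀: no

SE = σ/√n = 5/√40 = 0.7906
z = (x̄−μ₀)/SE = (69.03−69)/0.7906 = 0.0379
p-value (one-sided, H₁ greater) = 0.48486
At α=0.01: p ≥ α → fail to reject H₀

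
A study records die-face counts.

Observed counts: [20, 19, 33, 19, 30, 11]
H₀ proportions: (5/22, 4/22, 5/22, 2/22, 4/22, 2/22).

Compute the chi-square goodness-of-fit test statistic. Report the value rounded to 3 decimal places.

n = 132; E_i = n·p_i = [30.00, 24.00, 30.00, 12.00, 24.00, 12.00]
χ² = (20−30.00)²/30.00 + (19−24.00)²/24.00 + (33−30.00)²/30.00 + (19−12.00)²/12.00 + (30−24.00)²/24.00 + (11−12.00)²/12.00 = 10.3417
df = 5

test statistic = 10.342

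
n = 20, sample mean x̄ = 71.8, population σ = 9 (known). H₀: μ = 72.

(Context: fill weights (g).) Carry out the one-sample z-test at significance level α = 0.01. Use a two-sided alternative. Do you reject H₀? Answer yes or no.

SE = σ/√n = 9/√20 = 2.0125
z = (x̄−μ₀)/SE = (71.8−72)/2.0125 = -0.0994
p-value (two-sided) = 0.92084
At α=0.01: p ≥ α → fail to reject H₀

reject H₀: no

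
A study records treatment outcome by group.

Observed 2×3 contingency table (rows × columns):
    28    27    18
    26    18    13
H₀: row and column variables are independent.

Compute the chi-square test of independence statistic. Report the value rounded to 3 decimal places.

test statistic = 0.722

Row totals [73, 57], col totals [54, 45, 31], n=130
χ² = (28−30.32)²/30.32 + (27−25.27)²/25.27 + (18−17.41)²/17.41 + (26−23.68)²/23.68 + (18−19.73)²/19.73 + (13−13.59)²/13.59 = 0.7222
df = 2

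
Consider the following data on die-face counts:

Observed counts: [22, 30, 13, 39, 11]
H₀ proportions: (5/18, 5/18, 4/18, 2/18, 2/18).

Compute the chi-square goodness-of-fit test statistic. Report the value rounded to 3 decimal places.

n = 115; E_i = n·p_i = [31.94, 31.94, 25.56, 12.78, 12.78]
χ² = (22−31.94)²/31.94 + (30−31.94)²/31.94 + (13−25.56)²/25.56 + (39−12.78)²/12.78 + (11−12.78)²/12.78 = 63.4426
df = 4

test statistic = 63.443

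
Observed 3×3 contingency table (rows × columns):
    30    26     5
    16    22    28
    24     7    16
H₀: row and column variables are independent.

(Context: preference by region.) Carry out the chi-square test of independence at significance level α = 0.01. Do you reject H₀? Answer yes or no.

reject H₀: yes

Row totals [61, 66, 47], col totals [70, 55, 49], n=174
χ² = (30−24.54)²/24.54 + (26−19.28)²/19.28 + (5−17.18)²/17.18 + (16−26.55)²/26.55 + (22−20.86)²/20.86 + (28−18.59)²/18.59 + (24−18.91)²/18.91 + (7−14.86)²/14.86 + (16−13.24)²/13.24 = 27.3157
df = 4
p-value (upper-tail) = 0.00002
At α=0.01: p < α → reject H₀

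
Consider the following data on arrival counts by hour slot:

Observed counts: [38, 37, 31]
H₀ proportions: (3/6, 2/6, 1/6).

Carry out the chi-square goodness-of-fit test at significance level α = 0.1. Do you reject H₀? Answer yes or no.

reject H₀: yes

n = 106; E_i = n·p_i = [53.00, 35.33, 17.67]
χ² = (38−53.00)²/53.00 + (37−35.33)²/35.33 + (31−17.67)²/17.67 = 14.3868
df = 2
p-value (upper-tail) = 0.00075
At α=0.1: p < α → reject H₀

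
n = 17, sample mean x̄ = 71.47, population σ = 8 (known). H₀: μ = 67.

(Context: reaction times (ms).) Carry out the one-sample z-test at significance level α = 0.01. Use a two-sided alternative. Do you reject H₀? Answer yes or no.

SE = σ/√n = 8/√17 = 1.9403
z = (x̄−μ₀)/SE = (71.47−67)/1.9403 = 2.3038
p-value (two-sided) = 0.02123
At α=0.01: p ≥ α → fail to reject H₀

reject H₀: no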